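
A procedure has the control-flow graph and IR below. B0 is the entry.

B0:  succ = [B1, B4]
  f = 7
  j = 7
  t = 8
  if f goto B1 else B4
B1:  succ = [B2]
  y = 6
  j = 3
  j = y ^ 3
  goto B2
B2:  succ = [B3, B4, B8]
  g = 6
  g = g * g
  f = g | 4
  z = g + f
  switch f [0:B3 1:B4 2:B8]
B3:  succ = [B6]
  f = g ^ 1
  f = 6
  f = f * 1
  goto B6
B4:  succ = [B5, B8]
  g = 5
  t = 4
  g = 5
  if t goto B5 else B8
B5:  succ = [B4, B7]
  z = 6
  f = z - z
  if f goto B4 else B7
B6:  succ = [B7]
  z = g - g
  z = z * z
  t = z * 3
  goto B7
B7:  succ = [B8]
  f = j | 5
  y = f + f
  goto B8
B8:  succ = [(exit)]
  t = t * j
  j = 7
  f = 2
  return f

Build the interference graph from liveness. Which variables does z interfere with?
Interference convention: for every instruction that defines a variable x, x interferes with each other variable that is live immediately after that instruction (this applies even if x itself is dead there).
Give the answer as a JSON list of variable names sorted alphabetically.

Answer: ["f", "g", "j", "t"]

Working:
Block summaries:
  B0: {f,j,t} / ∅
  B1: {j,y} / ∅
  B2: {f,g,z} / ∅
  B3: {f} / {g}
  B4: {g,t} / ∅
  B5: {f,z} / ∅
  B6: {t,z} / {g}
  B7: {f,y} / {j}
  B8: {f,j,t} / {j,t}

Live sets:
  B0: in=∅ out={j,t}
  B1: in={t} out={j,t}
  B2: in={j,t} out={g,j,t}
  B3: in={g,j} out={g,j}
  B4: in={j} out={j,t}
  B5: in={j,t} out={j,t}
  B6: in={g,j} out={j,t}
  B7: in={j,t} out={j,t}
  B8: in={j,t} out=∅

Conflict graph:
  f: {g,j,t,z}
  g: {f,j,t,z}
  j: {f,g,t,y,z}
  t: {f,g,j,y,z}
  y: {j,t}
  z: {f,g,j,t}

N(z) = ["f", "g", "j", "t"]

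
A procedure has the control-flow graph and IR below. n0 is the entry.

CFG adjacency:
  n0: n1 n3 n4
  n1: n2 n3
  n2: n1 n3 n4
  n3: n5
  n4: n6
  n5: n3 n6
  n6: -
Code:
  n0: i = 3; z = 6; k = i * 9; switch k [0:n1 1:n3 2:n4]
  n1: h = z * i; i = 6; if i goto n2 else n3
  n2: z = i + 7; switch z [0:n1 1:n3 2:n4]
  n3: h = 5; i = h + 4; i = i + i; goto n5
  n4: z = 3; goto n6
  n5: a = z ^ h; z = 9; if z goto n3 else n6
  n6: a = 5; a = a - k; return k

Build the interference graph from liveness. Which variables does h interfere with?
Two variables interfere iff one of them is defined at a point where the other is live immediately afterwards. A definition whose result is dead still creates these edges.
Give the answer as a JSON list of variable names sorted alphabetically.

Block summaries:
  n0: {i,k,z} / ∅
  n1: {h,i} / {i,z}
  n2: {z} / {i}
  n3: {h,i} / ∅
  n4: {z} / ∅
  n5: {a,z} / {h,z}
  n6: {a} / {k}

Live sets:
  n0 li=∅ lo={i,k,z}
  n1 li={i,k,z} lo={i,k,z}
  n2 li={i,k} lo={i,k,z}
  n3 li={k,z} lo={h,k,z}
  n4 li={k} lo={k}
  n5 li={h,k,z} lo={k,z}
  n6 li={k} lo=∅

Interfere edges:
  a — {k}
  h — {i,k,z}
  i — {h,k,z}
  k — {a,h,i,z}
  z — {h,i,k}

N(h) = ["i", "k", "z"]

Answer: ["i", "k", "z"]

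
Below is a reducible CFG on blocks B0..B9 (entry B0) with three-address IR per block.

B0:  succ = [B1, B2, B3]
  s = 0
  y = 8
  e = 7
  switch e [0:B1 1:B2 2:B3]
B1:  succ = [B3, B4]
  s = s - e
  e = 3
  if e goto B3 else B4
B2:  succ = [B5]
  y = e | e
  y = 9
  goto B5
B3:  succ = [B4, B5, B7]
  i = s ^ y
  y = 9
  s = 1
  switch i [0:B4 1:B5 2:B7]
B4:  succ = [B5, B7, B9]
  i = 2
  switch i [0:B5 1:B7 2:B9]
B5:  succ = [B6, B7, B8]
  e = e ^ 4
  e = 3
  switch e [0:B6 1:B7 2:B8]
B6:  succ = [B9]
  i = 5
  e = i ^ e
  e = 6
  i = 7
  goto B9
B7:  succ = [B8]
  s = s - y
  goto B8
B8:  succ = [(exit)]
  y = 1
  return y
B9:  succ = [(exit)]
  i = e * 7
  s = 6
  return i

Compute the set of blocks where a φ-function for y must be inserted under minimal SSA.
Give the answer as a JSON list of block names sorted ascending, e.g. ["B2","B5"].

idom tree: B1←B0 B2←B0 B3←B0 B4←B0 B5←B0 B6←B5 B7←B0 B8←B0 B9←B0
Dom at joins:
  B3: preds {B0,B1}: {B0} ∩ {B0,B1} = {B0}; idom=B0
  B4: preds {B1,B3}: {B0,B1} ∩ {B0,B3} = {B0}; idom=B0
  B5: preds {B2,B3,B4}: {B0,B2} ∩ {B0,B3} ∩ {B0,B4} = {B0}; idom=B0
  B7: preds {B3,B4,B5}: {B0,B3} ∩ {B0,B4} ∩ {B0,B5} = {B0}; idom=B0
  B8: preds {B5,B7}: {B0,B5} ∩ {B0,B7} = {B0}; idom=B0
  B9: preds {B4,B6}: {B0,B4} ∩ {B0,B5,B6} = {B0}; idom=B0

Frontier:
  join B3 pred B0: · stop@B0
  join B3 pred B1: B1 stop@B0
  join B4 pred B1: B1 stop@B0
  join B4 pred B3: B3 stop@B0
  join B5 pred B2: B2 stop@B0
  join B5 pred B3: B3 stop@B0
  join B5 pred B4: B4 stop@B0
  join B7 pred B3: B3 stop@B0
  join B7 pred B4: B4 stop@B0
  join B7 pred B5: B5 stop@B0
  join B8 pred B5: B5 stop@B0
  join B8 pred B7: B7 stop@B0
  join B9 pred B4: B4 stop@B0
  join B9 pred B6: B6→B5 stop@B0
  B0: DF=∅
  B1: DF={B3,B4}
  B2: DF={B5}
  B3: DF={B4,B5,B7}
  B4: DF={B5,B7,B9}
  B5: DF={B7,B8,B9}
  B6: DF={B9}
  B7: DF={B8}
  B8: DF=∅
  B9: DF=∅

φ for y: defs {B0,B2,B3,B8}
  DF⁺ = {B4,B5,B7,B8,B9}

Answer: ["B4", "B5", "B7", "B8", "B9"]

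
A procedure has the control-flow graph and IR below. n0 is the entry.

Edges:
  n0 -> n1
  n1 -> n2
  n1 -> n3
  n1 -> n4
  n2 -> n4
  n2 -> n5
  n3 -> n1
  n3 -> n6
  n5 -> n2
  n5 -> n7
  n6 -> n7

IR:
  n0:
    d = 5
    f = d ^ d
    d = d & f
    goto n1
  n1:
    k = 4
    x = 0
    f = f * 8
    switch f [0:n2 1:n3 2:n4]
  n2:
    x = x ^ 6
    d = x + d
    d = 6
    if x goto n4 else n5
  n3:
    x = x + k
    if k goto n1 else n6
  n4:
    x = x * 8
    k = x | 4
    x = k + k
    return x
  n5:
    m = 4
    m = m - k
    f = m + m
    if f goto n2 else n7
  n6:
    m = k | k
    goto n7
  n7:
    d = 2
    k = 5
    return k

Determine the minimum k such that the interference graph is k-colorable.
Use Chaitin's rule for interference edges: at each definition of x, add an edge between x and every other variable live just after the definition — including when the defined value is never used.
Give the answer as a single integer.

Answer: 4

Analysis:
Per-block:
  n0: def={d,f} ue=∅
  n1: def={f,k,x} ue={f}
  n2: def={d,x} ue={d,x}
  n3: def={x} ue={k,x}
  n4: def={k,x} ue={x}
  n5: def={f,m} ue={k}
  n6: def={m} ue={k}
  n7: def={d,k} ue=∅

Backward fixpoint:
  n0 li=∅ lo={d,f}
  n1 li={d,f} lo={d,f,k,x}
  n2 li={d,k,x} lo={d,k,x}
  n3 li={d,f,k,x} lo={d,f,k}
  n4 li={x} lo=∅
  n5 li={d,k,x} lo={d,k,x}
  n6 li={k} lo=∅
  n7 li=∅ lo=∅

Interference:
  d — {f,k,m,x}
  f — {d,k,x}
  k — {d,f,m,x}
  m — {d,k,x}
  x — {d,f,k,m}

Colouring:
  lower bound: {d,f,k,x} mutually conflict ⇒ χ ≥ 4
  4-colouring: c0={d}  c1={k}  c2={x}  c3={f,m}
  χ = 4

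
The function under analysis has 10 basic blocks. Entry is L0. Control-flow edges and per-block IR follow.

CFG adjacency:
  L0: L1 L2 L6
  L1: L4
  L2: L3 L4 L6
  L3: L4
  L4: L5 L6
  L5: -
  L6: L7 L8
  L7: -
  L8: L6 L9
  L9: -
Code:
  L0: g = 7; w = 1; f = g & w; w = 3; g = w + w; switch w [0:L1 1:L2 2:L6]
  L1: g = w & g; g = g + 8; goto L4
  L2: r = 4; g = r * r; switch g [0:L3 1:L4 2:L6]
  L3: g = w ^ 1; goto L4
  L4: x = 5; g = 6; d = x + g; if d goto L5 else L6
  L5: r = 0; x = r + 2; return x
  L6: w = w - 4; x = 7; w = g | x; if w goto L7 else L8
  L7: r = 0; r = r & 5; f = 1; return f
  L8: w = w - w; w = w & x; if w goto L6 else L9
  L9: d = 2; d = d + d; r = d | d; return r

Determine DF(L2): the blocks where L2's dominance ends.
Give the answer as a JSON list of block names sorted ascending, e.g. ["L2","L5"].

Answer: ["L4", "L6"]

Analysis:
idom tree: L1←L0 L2←L0 L3←L2 L4←L0 L5←L4 L6←L0 L7←L6 L8←L6 L9←L8
Join-block Dom:
  L4: preds {L1,L2,L3}: {L0,L1} ∩ {L0,L2} ∩ {L0,L2,L3} = {L0}; idom=L0
  L6: preds {L0,L2,L4,L8}: {L0} ∩ {L0,L2} ∩ {L0,L4} ∩ {L0,L6,L8} = {L0}; idom=L0

Frontier:
  L4←L1: walk L1 to L0
  L4←L2: walk L2 to L0
  L4←L3: walk L3→L2 to L0
  L6←L0: walk · to L0
  L6←L2: walk L2 to L0
  L6←L4: walk L4 to L0
  L6←L8: walk L8→L6 to L0
  DF(L0)=∅
  DF(L1)={L4}
  DF(L2)={L4,L6}
  DF(L3)={L4}
  DF(L4)={L6}
  DF(L5)=∅
  DF(L6)={L6}
  DF(L7)=∅
  DF(L8)={L6}
  DF(L9)=∅

DF(L2) = ["L4", "L6"]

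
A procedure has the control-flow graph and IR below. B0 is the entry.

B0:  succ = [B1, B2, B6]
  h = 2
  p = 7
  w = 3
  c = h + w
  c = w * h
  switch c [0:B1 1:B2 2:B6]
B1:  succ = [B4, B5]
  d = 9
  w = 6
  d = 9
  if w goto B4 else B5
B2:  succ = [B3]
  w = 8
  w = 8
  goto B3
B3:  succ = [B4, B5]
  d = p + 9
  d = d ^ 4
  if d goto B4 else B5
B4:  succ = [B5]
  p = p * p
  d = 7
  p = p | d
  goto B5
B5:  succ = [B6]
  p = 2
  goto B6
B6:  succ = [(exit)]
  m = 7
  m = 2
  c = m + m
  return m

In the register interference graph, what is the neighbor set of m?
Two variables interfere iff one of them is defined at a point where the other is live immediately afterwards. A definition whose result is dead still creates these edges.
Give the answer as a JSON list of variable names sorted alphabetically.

Per-block:
  B0 def {c,h,p,w} use ∅
  B1 def {d,w} use ∅
  B2 def {w} use ∅
  B3 def {d} use {p}
  B4 def {d,p} use {p}
  B5 def {p} use ∅
  B6 def {c,m} use ∅

Liveness:
  B0 li=∅ lo={p}
  B1 li={p} lo={p}
  B2 li={p} lo={p}
  B3 li={p} lo={p}
  B4 li={p} lo=∅
  B5 li=∅ lo=∅
  B6 li=∅ lo=∅

Conflict graph:
  c — {h,m,p,w}
  d — {p,w}
  h — {c,p,w}
  m — {c}
  p — {c,d,h,w}
  w — {c,d,h,p}

N(m) = ["c"]

Answer: ["c"]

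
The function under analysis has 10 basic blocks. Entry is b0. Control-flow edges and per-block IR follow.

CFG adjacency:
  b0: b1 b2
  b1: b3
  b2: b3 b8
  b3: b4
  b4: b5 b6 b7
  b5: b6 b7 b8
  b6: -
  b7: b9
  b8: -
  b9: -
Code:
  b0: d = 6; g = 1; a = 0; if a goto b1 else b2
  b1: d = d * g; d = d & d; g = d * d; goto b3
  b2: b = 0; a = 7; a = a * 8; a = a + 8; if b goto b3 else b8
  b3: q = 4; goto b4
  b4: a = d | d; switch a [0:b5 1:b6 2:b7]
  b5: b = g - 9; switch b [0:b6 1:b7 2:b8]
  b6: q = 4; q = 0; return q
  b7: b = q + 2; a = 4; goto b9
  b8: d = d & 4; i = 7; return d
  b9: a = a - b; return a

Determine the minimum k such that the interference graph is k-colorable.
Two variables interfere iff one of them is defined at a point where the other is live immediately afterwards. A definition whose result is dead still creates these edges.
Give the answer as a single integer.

def/use:
  b0: {a,d,g} / ∅
  b1: {d,g} / {d,g}
  b2: {a,b} / ∅
  b3: {q} / ∅
  b4: {a} / {d}
  b5: {b} / {g}
  b6: {q} / ∅
  b7: {a,b} / {q}
  b8: {d,i} / {d}
  b9: {a} / {a,b}

Liveness:
  live b0: ∅→{d,g}
  live b1: {d,g}→{d,g}
  live b2: {d,g}→{d,g}
  live b3: {d,g}→{d,g,q}
  live b4: {d,g,q}→{d,g,q}
  live b5: {d,g,q}→{d,q}
  live b6: ∅→∅
  live b7: {q}→{a,b}
  live b8: {d}→∅
  live b9: {a,b}→∅

Interfere edges:
  a: {b,d,g,q}
  b: {a,d,g,q}
  d: {a,b,g,i,q}
  g: {a,b,d,q}
  i: {d}
  q: {a,b,d,g}

Chromatic number:
  clique {a,b,d,g,q} ⇒ need ≥ 5
  assign a→R1 b→R2 d→R0 g→R3 i→R1 q→R4 — no edge inside a register ⇒ χ ≤ 5
  χ = 5

Answer: 5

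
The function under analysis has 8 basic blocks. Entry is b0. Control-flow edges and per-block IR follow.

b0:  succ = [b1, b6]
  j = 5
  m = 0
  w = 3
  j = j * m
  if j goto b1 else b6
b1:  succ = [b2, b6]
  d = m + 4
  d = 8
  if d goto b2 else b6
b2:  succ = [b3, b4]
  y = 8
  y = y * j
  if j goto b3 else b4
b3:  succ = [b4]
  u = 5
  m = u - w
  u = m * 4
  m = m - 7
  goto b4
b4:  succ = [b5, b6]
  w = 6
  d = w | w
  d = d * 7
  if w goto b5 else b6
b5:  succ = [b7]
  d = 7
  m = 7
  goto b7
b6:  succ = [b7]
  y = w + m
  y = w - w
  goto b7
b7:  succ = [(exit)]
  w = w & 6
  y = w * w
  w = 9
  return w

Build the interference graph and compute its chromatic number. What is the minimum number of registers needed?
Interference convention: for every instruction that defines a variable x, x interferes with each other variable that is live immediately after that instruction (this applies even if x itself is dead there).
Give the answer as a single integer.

def/use:
  b0: def={j,m,w} ue=∅
  b1: def={d} ue={m}
  b2: def={y} ue={j}
  b3: def={m,u} ue={w}
  b4: def={d,w} ue=∅
  b5: def={d,m} ue=∅
  b6: def={y} ue={m,w}
  b7: def={w,y} ue={w}

Liveness:
  live b0: ∅→{j,m,w}
  live b1: {j,m,w}→{j,m,w}
  live b2: {j,m,w}→{m,w}
  live b3: {w}→{m}
  live b4: {m}→{m,w}
  live b5: {w}→{w}
  live b6: {m,w}→{w}
  live b7: {w}→∅

Conflict graph:
  d↔{j,m,w}
  j↔{d,m,w,y}
  m↔{d,j,u,w,y}
  u↔{m,w}
  w↔{d,j,m,u,y}
  y↔{j,m,w}

Registers:
  clique {d,j,m,w} ⇒ need ≥ 4
  4-colouring: r0={m}  r1={w}  r2={j,u}  r3={d,y}
  χ = 4

Answer: 4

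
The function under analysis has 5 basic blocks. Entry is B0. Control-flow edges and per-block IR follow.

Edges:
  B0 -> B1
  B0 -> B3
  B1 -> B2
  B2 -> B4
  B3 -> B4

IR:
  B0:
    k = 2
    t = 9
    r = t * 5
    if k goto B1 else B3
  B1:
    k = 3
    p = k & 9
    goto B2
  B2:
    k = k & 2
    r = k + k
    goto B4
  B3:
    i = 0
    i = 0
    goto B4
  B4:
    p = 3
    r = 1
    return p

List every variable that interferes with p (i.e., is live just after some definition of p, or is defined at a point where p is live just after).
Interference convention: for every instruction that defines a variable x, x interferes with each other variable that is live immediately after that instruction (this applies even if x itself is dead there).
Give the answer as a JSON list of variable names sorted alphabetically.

Answer: ["k", "r"]

Derivation:
Per-block:
  B0: def={k,r,t} ue=∅
  B1: def={k,p} ue=∅
  B2: def={k,r} ue={k}
  B3: def={i} ue=∅
  B4: def={p,r} ue=∅

Backward fixpoint:
  B0: in=∅ out=∅
  B1: in=∅ out={k}
  B2: in={k} out=∅
  B3: in=∅ out=∅
  B4: in=∅ out=∅

Conflict graph:
  i: ∅
  k: {p,r,t}
  p: {k,r}
  r: {k,p}
  t: {k}

N(p) = ["k", "r"]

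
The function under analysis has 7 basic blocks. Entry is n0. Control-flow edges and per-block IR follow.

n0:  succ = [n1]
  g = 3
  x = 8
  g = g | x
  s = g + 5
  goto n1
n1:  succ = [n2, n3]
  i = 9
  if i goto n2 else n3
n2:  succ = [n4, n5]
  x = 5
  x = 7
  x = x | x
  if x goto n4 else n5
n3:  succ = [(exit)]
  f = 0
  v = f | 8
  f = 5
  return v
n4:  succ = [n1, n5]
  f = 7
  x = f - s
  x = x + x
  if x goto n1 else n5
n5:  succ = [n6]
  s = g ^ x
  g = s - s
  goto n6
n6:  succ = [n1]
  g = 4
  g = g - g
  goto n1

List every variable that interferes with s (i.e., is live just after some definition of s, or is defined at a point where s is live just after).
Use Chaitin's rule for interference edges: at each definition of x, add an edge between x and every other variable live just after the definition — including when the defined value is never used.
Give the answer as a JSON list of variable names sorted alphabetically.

Answer: ["f", "g", "i", "x"]

Analysis:
Block summaries:
  n0 def {g,s,x} use ∅
  n1 def {i} use ∅
  n2 def {x} use ∅
  n3 def {f,v} use ∅
  n4 def {f,x} use {s}
  n5 def {g,s} use {g,x}
  n6 def {g} use ∅

Live sets:
  n0 li=∅ lo={g,s}
  n1 li={g,s} lo={g,s}
  n2 li={g,s} lo={g,s,x}
  n3 li=∅ lo=∅
  n4 li={g,s} lo={g,s,x}
  n5 li={g,x} lo={s}
  n6 li={s} lo={g,s}

Interfere edges:
  f↔{g,s,v}
  g↔{f,i,s,x}
  i↔{g,s}
  s↔{f,g,i,x}
  v↔{f}
  x↔{g,s}

N(s) = ["f", "g", "i", "x"]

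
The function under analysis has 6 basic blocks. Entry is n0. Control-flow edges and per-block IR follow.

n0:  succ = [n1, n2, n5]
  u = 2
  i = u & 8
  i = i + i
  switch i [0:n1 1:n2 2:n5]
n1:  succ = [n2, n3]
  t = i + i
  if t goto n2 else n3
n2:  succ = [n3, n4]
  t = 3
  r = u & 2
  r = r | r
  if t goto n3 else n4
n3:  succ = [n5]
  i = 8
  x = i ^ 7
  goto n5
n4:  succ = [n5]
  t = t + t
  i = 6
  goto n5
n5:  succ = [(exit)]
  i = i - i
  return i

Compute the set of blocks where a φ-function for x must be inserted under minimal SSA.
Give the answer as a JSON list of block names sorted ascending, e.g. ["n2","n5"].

idom tree: n1←n0 n2←n0 n3←n0 n4←n2 n5←n0
Join-block Dom:
  n2: preds {n0,n1}: {n0} ∩ {n0,n1} = {n0}; idom=n0
  n3: preds {n1,n2}: {n0,n1} ∩ {n0,n2} = {n0}; idom=n0
  n5: preds {n0,n3,n4}: {n0} ∩ {n0,n3} ∩ {n0,n2,n4} = {n0}; idom=n0

Frontier:
  n2←n0: walk · to n0
  n2←n1: walk n1 to n0
  n3←n1: walk n1 to n0
  n3←n2: walk n2 to n0
  n5←n0: walk · to n0
  n5←n3: walk n3 to n0
  n5←n4: walk n4→n2 to n0
  n0: DF=∅
  n1: DF={n2,n3}
  n2: DF={n3,n5}
  n3: DF={n5}
  n4: DF={n5}
  n5: DF=∅

φ for x: defs {n3}
  DF⁺ = {n5}

Answer: ["n5"]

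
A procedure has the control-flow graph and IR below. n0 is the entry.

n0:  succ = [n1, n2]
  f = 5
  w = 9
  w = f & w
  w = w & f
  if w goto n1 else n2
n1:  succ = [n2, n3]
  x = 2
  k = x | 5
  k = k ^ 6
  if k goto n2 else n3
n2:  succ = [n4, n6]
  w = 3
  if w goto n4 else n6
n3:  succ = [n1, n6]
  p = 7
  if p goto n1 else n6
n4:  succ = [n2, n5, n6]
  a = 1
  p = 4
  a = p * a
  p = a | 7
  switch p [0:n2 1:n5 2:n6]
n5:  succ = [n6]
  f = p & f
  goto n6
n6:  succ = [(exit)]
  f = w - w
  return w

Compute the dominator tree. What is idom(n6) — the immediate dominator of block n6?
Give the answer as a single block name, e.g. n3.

Answer: n0

Analysis:
idom tree: n1←n0 n2←n0 n3←n1 n4←n2 n5←n4 n6←n0
Dom∩ at merges:
  n1: preds {n0,n3}: {n0} ∩ {n0,n1,n3} = {n0}; idom=n0
  n2: preds {n0,n1,n4}: {n0} ∩ {n0,n1} ∩ {n0,n2,n4} = {n0}; idom=n0
  n6: preds {n2,n3,n4,n5}: {n0,n2} ∩ {n0,n1,n3} ∩ {n0,n2,n4} ∩ {n0,n2,n4,n5} = {n0}; idom=n0

idom(n6) = n0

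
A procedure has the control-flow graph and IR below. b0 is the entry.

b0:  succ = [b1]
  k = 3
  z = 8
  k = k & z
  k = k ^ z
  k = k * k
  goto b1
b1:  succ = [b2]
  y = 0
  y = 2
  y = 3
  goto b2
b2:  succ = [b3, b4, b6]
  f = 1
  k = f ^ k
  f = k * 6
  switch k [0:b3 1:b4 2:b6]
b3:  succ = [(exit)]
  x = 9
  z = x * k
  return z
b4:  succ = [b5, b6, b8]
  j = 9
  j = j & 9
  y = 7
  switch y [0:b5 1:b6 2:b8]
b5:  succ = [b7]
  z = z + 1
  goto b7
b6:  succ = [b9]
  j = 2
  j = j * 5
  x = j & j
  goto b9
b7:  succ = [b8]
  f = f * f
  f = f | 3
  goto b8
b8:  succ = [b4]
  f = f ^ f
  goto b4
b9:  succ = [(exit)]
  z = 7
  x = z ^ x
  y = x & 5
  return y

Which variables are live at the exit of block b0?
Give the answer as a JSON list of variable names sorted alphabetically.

Answer: ["k", "z"]

Analysis:
Per-block:
  b0: {k,z} / ∅
  b1: {y} / ∅
  b2: {f,k} / {k}
  b3: {x,z} / {k}
  b4: {j,y} / ∅
  b5: {z} / {z}
  b6: {j,x} / ∅
  b7: {f} / {f}
  b8: {f} / {f}
  b9: {x,y,z} / {x}

Backward fixpoint:
  b0: in=∅ out={k,z}
  b1: in={k,z} out={k,z}
  b2: in={k,z} out={f,k,z}
  b3: in={k} out=∅
  b4: in={f,z} out={f,z}
  b5: in={f,z} out={f,z}
  b6: in=∅ out={x}
  b7: in={f,z} out={f,z}
  b8: in={f,z} out={f,z}
  b9: in={x} out=∅

live-out(b0) = ["k", "z"]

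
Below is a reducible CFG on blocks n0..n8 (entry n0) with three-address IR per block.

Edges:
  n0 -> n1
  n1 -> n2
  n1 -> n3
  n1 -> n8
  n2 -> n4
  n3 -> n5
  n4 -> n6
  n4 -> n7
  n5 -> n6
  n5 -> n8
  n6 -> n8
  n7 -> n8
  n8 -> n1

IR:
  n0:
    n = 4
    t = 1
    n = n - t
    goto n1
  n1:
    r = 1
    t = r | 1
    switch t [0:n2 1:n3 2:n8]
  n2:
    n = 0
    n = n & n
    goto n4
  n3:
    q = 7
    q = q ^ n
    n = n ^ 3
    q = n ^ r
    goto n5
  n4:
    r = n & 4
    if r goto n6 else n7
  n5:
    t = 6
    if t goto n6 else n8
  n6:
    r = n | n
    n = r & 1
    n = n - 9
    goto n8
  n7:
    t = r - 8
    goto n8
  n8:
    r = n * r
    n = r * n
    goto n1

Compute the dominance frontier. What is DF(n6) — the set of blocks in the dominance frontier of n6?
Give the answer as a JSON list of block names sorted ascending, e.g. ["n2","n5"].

Answer: ["n8"]

Working:
idom tree: n1←n0 n2←n1 n3←n1 n4←n2 n5←n3 n6←n1 n7←n4 n8←n1
Dom at joins:
  n1: preds {n0,n8}: {n0} ∩ {n0,n1,n8} = {n0}; idom=n0
  n6: preds {n4,n5}: {n0,n1,n2,n4} ∩ {n0,n1,n3,n5} = {n0,n1}; idom=n1
  n8: preds {n1,n5,n6,n7}: {n0,n1} ∩ {n0,n1,n3,n5} ∩ {n0,n1,n6} ∩ {n0,n1,n2,n4,n7} = {n0,n1}; idom=n1

Frontier:
  n1←n0: walk · to n0
  n1←n8: walk n8→n1 to n0
  n6←n4: walk n4→n2 to n1
  n6←n5: walk n5→n3 to n1
  n8←n1: walk · to n1
  n8←n5: walk n5→n3 to n1
  n8←n6: walk n6 to n1
  n8←n7: walk n7→n4→n2 to n1
  n0 → ∅
  n1 → {n1}
  n2 → {n6,n8}
  n3 → {n6,n8}
  n4 → {n6,n8}
  n5 → {n6,n8}
  n6 → {n8}
  n7 → {n8}
  n8 → {n1}

DF(n6) = ["n8"]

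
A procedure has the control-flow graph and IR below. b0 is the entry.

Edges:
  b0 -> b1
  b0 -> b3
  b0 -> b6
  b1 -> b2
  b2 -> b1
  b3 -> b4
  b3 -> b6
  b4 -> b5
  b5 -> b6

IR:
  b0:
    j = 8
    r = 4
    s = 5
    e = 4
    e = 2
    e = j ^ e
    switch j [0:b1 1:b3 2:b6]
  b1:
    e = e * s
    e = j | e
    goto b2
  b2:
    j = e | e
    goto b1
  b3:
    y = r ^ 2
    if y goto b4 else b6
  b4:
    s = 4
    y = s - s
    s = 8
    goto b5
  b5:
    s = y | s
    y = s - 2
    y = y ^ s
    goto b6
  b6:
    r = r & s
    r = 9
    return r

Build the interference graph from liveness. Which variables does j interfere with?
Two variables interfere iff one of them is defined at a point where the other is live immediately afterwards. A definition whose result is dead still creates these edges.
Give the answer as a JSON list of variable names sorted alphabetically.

Per-block:
  b0: def={e,j,r,s} ue=∅
  b1: def={e} ue={e,j,s}
  b2: def={j} ue={e}
  b3: def={y} ue={r}
  b4: def={s,y} ue=∅
  b5: def={s,y} ue={s,y}
  b6: def={r} ue={r,s}

Backward fixpoint:
  b0 li=∅ lo={e,j,r,s}
  b1 li={e,j,s} lo={e,s}
  b2 li={e,s} lo={e,j,s}
  b3 li={r,s} lo={r,s}
  b4 li={r} lo={r,s,y}
  b5 li={r,s,y} lo={r,s}
  b6 li={r,s} lo=∅

Interfere edges:
  e: {j,r,s}
  j: {e,r,s}
  r: {e,j,s,y}
  s: {e,j,r,y}
  y: {r,s}

N(j) = ["e", "r", "s"]

Answer: ["e", "r", "s"]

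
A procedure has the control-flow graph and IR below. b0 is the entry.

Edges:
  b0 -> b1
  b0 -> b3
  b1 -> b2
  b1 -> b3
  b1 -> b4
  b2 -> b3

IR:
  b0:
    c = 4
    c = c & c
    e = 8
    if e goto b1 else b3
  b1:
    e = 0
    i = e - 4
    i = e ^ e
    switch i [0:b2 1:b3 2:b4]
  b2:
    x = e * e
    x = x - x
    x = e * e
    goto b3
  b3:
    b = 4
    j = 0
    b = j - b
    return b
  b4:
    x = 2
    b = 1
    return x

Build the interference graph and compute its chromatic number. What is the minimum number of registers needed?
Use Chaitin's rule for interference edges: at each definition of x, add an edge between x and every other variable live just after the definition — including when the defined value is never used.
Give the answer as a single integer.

Answer: 2

Working:
Block summaries:
  b0: {c,e} / ∅
  b1: {e,i} / ∅
  b2: {x} / {e}
  b3: {b,j} / ∅
  b4: {b,x} / ∅

Backward fixpoint:
  b0: in=∅ out=∅
  b1: in=∅ out={e}
  b2: in={e} out=∅
  b3: in=∅ out=∅
  b4: in=∅ out=∅

Interference:
  b: {j,x}
  c: ∅
  e: {i,x}
  i: {e}
  j: {b}
  x: {b,e}

Colouring:
  {b,j} pairwise interfere (2-clique) ⇒ χ ≥ 2
  2-colouring: c0={b,c,e}  c1={i,j,x}
  χ = 2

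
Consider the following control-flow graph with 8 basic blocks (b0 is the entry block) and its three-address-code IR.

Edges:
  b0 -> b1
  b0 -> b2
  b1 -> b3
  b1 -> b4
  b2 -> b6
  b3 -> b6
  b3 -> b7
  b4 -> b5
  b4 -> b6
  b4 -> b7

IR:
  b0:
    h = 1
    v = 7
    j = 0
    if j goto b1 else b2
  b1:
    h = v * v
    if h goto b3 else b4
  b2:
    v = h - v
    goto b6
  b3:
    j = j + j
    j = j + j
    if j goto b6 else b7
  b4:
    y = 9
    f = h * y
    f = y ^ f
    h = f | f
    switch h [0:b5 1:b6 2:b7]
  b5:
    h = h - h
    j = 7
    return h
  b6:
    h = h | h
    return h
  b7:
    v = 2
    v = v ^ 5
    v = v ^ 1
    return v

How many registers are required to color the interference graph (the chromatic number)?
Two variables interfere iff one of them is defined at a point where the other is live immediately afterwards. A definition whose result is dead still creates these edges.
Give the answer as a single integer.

Block summaries:
  b0: {h,j,v} / ∅
  b1: {h} / {v}
  b2: {v} / {h,v}
  b3: {j} / {j}
  b4: {f,h,y} / {h}
  b5: {h,j} / {h}
  b6: {h} / {h}
  b7: {v} / ∅

Backward fixpoint:
  b0: in=∅ out={h,j,v}
  b1: in={j,v} out={h,j}
  b2: in={h,v} out={h}
  b3: in={h,j} out={h}
  b4: in={h} out={h}
  b5: in={h} out=∅
  b6: in={h} out=∅
  b7: in=∅ out=∅

Interference:
  f — {y}
  h — {j,v,y}
  j — {h,v}
  v — {h,j}
  y — {f,h}

Chromatic number:
  lower bound: {h,j,v} mutually conflict ⇒ χ ≥ 3
  3-colouring: c0={f,h}  c1={j,y}  c2={v}
  χ = 3

Answer: 3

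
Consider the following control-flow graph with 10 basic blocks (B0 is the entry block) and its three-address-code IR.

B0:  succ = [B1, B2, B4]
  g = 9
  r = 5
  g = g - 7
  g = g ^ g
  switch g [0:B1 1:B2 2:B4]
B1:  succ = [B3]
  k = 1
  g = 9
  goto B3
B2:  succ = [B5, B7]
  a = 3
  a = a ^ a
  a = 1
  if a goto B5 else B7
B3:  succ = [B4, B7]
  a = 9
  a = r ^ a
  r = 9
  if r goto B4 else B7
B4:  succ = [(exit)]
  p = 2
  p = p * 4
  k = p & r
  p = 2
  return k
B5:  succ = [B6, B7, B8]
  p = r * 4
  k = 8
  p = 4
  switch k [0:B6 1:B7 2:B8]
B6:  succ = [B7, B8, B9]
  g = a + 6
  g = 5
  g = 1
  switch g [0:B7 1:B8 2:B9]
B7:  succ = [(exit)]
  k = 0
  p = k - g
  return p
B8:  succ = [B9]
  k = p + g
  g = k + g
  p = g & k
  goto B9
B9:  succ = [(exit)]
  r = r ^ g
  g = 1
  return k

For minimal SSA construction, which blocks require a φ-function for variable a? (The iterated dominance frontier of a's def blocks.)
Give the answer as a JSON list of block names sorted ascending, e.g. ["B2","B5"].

Answer: ["B4", "B7"]

Analysis:
idom tree: B1←B0 B2←B0 B3←B1 B4←B0 B5←B2 B6←B5 B7←B0 B8←B5 B9←B5
Dom∩ at merges:
  B4: preds {B0,B3}: {B0} ∩ {B0,B1,B3} = {B0}; idom=B0
  B7: preds {B2,B3,B5,B6}: {B0,B2} ∩ {B0,B1,B3} ∩ {B0,B2,B5} ∩ {B0,B2,B5,B6} = {B0}; idom=B0
  B8: preds {B5,B6}: {B0,B2,B5} ∩ {B0,B2,B5,B6} = {B0,B2,B5}; idom=B5
  B9: preds {B6,B8}: {B0,B2,B5,B6} ∩ {B0,B2,B5,B8} = {B0,B2,B5}; idom=B5

DF walk-up:
  B4←B0: walk · to B0
  B4←B3: walk B3→B1 to B0
  B7←B2: walk B2 to B0
  B7←B3: walk B3→B1 to B0
  B7←B5: walk B5→B2 to B0
  B7←B6: walk B6→B5→B2 to B0
  B8←B5: walk · to B5
  B8←B6: walk B6 to B5
  B9←B6: walk B6 to B5
  B9←B8: walk B8 to B5
  DF(B0)=∅
  DF(B1)={B4,B7}
  DF(B2)={B7}
  DF(B3)={B4,B7}
  DF(B4)=∅
  DF(B5)={B7}
  DF(B6)={B7,B8,B9}
  DF(B7)=∅
  DF(B8)={B9}
  DF(B9)=∅

φ for a: defs {B2,B3}
  DF⁺ = {B4,B7}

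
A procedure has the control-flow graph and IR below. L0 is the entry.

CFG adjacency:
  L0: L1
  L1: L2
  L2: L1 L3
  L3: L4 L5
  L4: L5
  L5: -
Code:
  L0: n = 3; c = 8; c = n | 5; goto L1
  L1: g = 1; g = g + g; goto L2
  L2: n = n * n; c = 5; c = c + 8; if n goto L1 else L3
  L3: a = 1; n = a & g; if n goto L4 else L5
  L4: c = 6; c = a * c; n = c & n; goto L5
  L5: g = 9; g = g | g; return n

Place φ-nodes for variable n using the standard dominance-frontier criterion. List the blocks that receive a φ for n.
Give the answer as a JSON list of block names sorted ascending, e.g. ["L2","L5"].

idom tree: L1←L0 L2←L1 L3←L2 L4←L3 L5←L3
Dom at joins:
  L1: preds {L0,L2}: {L0} ∩ {L0,L1,L2} = {L0}; idom=L0
  L5: preds {L3,L4}: {L0,L1,L2,L3} ∩ {L0,L1,L2,L3,L4} = {L0,L1,L2,L3}; idom=L3

DF walk-up:
  join L1 pred L0: · stop@L0
  join L1 pred L2: L2→L1 stop@L0
  join L5 pred L3: · stop@L3
  join L5 pred L4: L4 stop@L3
  L0 → ∅
  L1 → {L1}
  L2 → {L1}
  L3 → ∅
  L4 → {L5}
  L5 → ∅

φ for n: defs {L0,L2,L3,L4}
  DF⁺ = {L1,L5}

Answer: ["L1", "L5"]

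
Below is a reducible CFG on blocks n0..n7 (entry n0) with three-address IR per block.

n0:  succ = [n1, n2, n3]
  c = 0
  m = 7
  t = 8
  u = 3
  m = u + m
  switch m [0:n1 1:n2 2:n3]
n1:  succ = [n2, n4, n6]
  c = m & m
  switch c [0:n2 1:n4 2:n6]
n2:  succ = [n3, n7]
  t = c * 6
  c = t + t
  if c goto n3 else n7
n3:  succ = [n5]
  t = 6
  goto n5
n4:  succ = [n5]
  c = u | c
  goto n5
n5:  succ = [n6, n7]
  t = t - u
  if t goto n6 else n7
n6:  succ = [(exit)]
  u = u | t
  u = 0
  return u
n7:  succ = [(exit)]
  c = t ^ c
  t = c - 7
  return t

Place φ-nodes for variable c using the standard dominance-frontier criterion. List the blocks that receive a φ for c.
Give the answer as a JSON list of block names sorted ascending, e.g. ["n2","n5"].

idom tree: n1←n0 n2←n0 n3←n0 n4←n1 n5←n0 n6←n0 n7←n0
Dom at joins:
  n2: preds {n0,n1}: {n0} ∩ {n0,n1} = {n0}; idom=n0
  n3: preds {n0,n2}: {n0} ∩ {n0,n2} = {n0}; idom=n0
  n5: preds {n3,n4}: {n0,n3} ∩ {n0,n1,n4} = {n0}; idom=n0
  n6: preds {n1,n5}: {n0,n1} ∩ {n0,n5} = {n0}; idom=n0
  n7: preds {n2,n5}: {n0,n2} ∩ {n0,n5} = {n0}; idom=n0

Frontier:
  n2←n0: walk · to n0
  n2←n1: walk n1 to n0
  n3←n0: walk · to n0
  n3←n2: walk n2 to n0
  n5←n3: walk n3 to n0
  n5←n4: walk n4→n1 to n0
  n6←n1: walk n1 to n0
  n6←n5: walk n5 to n0
  n7←n2: walk n2 to n0
  n7←n5: walk n5 to n0
  n0: DF=∅
  n1: DF={n2,n5,n6}
  n2: DF={n3,n7}
  n3: DF={n5}
  n4: DF={n5}
  n5: DF={n6,n7}
  n6: DF=∅
  n7: DF=∅

φ for c: defs {n0,n1,n2,n4,n7}
  DF⁺ = {n2,n3,n5,n6,n7}

Answer: ["n2", "n3", "n5", "n6", "n7"]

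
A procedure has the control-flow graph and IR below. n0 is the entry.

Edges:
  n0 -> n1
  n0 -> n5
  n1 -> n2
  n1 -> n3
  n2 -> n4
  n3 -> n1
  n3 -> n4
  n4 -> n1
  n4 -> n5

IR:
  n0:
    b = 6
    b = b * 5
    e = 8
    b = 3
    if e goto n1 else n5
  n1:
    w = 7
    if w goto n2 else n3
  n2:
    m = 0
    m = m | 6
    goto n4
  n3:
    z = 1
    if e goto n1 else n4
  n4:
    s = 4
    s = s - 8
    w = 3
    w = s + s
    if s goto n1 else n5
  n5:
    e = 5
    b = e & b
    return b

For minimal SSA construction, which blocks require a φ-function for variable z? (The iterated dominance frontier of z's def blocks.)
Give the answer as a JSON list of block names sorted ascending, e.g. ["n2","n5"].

idom tree: n1←n0 n2←n1 n3←n1 n4←n1 n5←n0
Dom∩ at merges:
  n1: preds {n0,n3,n4}: {n0} ∩ {n0,n1,n3} ∩ {n0,n1,n4} = {n0}; idom=n0
  n4: preds {n2,n3}: {n0,n1,n2} ∩ {n0,n1,n3} = {n0,n1}; idom=n1
  n5: preds {n0,n4}: {n0} ∩ {n0,n1,n4} = {n0}; idom=n0

DF walk-up:
  join n1 pred n0: · stop@n0
  join n1 pred n3: n3→n1 stop@n0
  join n1 pred n4: n4→n1 stop@n0
  join n4 pred n2: n2 stop@n1
  join n4 pred n3: n3 stop@n1
  join n5 pred n0: · stop@n0
  join n5 pred n4: n4→n1 stop@n0
  n0 → ∅
  n1 → {n1,n5}
  n2 → {n4}
  n3 → {n1,n4}
  n4 → {n1,n5}
  n5 → ∅

φ for z: defs {n3}
  DF⁺ = {n1,n4,n5}

Answer: ["n1", "n4", "n5"]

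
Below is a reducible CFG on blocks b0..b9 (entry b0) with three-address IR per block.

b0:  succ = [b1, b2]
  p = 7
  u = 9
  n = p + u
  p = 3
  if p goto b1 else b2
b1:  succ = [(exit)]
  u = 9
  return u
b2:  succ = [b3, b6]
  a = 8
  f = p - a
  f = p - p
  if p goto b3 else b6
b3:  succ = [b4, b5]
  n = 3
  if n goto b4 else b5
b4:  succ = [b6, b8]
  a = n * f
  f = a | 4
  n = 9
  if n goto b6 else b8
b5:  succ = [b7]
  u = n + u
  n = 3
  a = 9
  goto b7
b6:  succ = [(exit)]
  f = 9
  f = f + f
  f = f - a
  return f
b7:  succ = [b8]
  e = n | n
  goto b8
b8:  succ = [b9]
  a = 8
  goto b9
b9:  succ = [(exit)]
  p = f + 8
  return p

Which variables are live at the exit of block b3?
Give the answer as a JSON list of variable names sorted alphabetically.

Per-block:
  b0: {n,p,u} / ∅
  b1: {u} / ∅
  b2: {a,f} / {p}
  b3: {n} / ∅
  b4: {a,f,n} / {f,n}
  b5: {a,n,u} / {n,u}
  b6: {f} / {a}
  b7: {e} / {n}
  b8: {a} / ∅
  b9: {p} / {f}

Live sets:
  b0: in=∅ out={p,u}
  b1: in=∅ out=∅
  b2: in={p,u} out={a,f,u}
  b3: in={f,u} out={f,n,u}
  b4: in={f,n} out={a,f}
  b5: in={f,n,u} out={f,n}
  b6: in={a} out=∅
  b7: in={f,n} out={f}
  b8: in={f} out={f}
  b9: in={f} out=∅

live-out(b3) = ["f", "n", "u"]

Answer: ["f", "n", "u"]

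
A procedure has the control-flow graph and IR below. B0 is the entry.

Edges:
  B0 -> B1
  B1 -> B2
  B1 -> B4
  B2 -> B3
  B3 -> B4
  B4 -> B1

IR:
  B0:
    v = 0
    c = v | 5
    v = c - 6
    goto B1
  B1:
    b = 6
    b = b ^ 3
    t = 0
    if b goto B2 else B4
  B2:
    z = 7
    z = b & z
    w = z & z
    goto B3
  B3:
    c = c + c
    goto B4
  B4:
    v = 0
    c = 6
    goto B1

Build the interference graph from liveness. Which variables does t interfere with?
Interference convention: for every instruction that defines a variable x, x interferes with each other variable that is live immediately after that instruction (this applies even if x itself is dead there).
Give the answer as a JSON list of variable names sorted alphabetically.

def/use:
  B0 def {c,v} use ∅
  B1 def {b,t} use ∅
  B2 def {w,z} use {b}
  B3 def {c} use {c}
  B4 def {c,v} use ∅

Backward fixpoint:
  B0: in=∅ out={c}
  B1: in={c} out={b,c}
  B2: in={b,c} out={c}
  B3: in={c} out=∅
  B4: in=∅ out={c}

Interfere edges:
  b↔{c,t,z}
  c↔{b,t,v,w,z}
  t↔{b,c}
  v↔{c}
  w↔{c}
  z↔{b,c}

N(t) = ["b", "c"]

Answer: ["b", "c"]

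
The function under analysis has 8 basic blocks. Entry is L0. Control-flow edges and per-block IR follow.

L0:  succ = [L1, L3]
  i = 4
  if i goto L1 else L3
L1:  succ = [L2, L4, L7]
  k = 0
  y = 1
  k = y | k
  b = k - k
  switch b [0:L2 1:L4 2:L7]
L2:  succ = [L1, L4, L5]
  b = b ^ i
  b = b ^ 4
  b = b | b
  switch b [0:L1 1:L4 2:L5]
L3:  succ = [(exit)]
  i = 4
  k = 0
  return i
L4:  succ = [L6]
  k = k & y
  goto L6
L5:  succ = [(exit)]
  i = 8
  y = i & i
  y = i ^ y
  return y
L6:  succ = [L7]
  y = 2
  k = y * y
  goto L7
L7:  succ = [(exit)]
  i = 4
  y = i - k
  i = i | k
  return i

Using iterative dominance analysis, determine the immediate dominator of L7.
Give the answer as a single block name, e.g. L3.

Answer: L1

Derivation:
idom tree: L1←L0 L2←L1 L3←L0 L4←L1 L5←L2 L6←L4 L7←L1
Dom∩ at merges:
  L1: preds {L0,L2}: {L0} ∩ {L0,L1,L2} = {L0}; idom=L0
  L4: preds {L1,L2}: {L0,L1} ∩ {L0,L1,L2} = {L0,L1}; idom=L1
  L7: preds {L1,L6}: {L0,L1} ∩ {L0,L1,L4,L6} = {L0,L1}; idom=L1

idom(L7) = L1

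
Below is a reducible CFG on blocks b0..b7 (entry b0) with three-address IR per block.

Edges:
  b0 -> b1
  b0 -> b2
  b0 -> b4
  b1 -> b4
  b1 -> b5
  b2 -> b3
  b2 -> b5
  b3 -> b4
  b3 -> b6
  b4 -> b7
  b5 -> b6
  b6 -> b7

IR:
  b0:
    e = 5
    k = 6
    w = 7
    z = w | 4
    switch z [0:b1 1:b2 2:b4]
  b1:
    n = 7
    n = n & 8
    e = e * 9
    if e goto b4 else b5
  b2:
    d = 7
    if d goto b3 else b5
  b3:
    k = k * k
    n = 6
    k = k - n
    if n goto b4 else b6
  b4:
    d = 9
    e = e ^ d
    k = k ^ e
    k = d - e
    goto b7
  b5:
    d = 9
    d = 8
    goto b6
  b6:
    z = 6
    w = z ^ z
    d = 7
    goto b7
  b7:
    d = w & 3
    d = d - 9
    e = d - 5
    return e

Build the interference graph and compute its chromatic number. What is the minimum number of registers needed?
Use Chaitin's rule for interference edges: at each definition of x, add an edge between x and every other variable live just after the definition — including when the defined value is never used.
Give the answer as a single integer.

Block summaries:
  b0 def {e,k,w,z} use ∅
  b1 def {e,n} use {e}
  b2 def {d} use ∅
  b3 def {k,n} use {k}
  b4 def {d,e,k} use {e,k}
  b5 def {d} use ∅
  b6 def {d,w,z} use ∅
  b7 def {d,e} use {w}

Liveness:
  b0 li=∅ lo={e,k,w}
  b1 li={e,k,w} lo={e,k,w}
  b2 li={e,k,w} lo={e,k,w}
  b3 li={e,k,w} lo={e,k,w}
  b4 li={e,k,w} lo={w}
  b5 li=∅ lo=∅
  b6 li=∅ lo={w}
  b7 li={w} lo=∅

Interfere edges:
  d — {e,k,w}
  e — {d,k,n,w,z}
  k — {d,e,n,w,z}
  n — {e,k,w}
  w — {d,e,k,n,z}
  z — {e,k,w}

Chromatic number:
  lower bound: {d,e,k,w} mutually conflict ⇒ χ ≥ 4
  assign d→R3 e→R0 k→R1 n→R3 w→R2 z→R3 — no edge inside a register ⇒ χ ≤ 4
  χ = 4

Answer: 4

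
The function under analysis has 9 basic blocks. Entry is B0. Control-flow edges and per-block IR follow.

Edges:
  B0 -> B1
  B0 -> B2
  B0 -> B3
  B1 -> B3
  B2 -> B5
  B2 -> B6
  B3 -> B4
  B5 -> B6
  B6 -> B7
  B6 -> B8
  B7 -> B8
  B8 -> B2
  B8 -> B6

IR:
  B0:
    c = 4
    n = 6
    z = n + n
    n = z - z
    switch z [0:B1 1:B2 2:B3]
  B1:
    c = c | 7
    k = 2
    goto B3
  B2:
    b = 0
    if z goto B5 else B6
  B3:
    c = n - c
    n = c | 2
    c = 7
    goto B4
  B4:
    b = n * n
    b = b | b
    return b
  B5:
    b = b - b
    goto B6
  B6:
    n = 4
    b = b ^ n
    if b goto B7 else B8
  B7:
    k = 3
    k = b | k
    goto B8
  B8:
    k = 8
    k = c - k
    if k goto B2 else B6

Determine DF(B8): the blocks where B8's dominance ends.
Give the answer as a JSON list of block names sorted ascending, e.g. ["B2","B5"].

idom tree: B1←B0 B2←B0 B3←B0 B4←B3 B5←B2 B6←B2 B7←B6 B8←B6
Join-block Dom:
  B2: preds {B0,B8}: {B0} ∩ {B0,B2,B6,B8} = {B0}; idom=B0
  B3: preds {B0,B1}: {B0} ∩ {B0,B1} = {B0}; idom=B0
  B6: preds {B2,B5,B8}: {B0,B2} ∩ {B0,B2,B5} ∩ {B0,B2,B6,B8} = {B0,B2}; idom=B2
  B8: preds {B6,B7}: {B0,B2,B6} ∩ {B0,B2,B6,B7} = {B0,B2,B6}; idom=B6

Frontier:
  join B2 pred B0: · stop@B0
  join B2 pred B8: B8→B6→B2 stop@B0
  join B3 pred B0: · stop@B0
  join B3 pred B1: B1 stop@B0
  join B6 pred B2: · stop@B2
  join B6 pred B5: B5 stop@B2
  join B6 pred B8: B8→B6 stop@B2
  join B8 pred B6: · stop@B6
  join B8 pred B7: B7 stop@B6
  B0: DF=∅
  B1: DF={B3}
  B2: DF={B2}
  B3: DF=∅
  B4: DF=∅
  B5: DF={B6}
  B6: DF={B2,B6}
  B7: DF={B8}
  B8: DF={B2,B6}

DF(B8) = ["B2", "B6"]

Answer: ["B2", "B6"]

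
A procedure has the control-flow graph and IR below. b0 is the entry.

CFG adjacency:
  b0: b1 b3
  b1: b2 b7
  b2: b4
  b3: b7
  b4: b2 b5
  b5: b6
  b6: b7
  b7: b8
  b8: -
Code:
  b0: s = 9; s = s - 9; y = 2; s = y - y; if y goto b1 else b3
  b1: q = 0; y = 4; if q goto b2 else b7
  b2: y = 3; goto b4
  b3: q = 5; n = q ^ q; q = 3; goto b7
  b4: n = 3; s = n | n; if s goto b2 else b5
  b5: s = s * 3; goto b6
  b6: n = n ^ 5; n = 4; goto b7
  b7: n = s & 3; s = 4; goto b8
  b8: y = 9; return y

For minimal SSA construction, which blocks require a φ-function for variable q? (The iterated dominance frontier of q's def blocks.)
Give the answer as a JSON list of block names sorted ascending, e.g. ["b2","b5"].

idom tree: b1←b0 b2←b1 b3←b0 b4←b2 b5←b4 b6←b5 b7←b0 b8←b7
Dom∩ at merges:
  b2: preds {b1,b4}: {b0,b1} ∩ {b0,b1,b2,b4} = {b0,b1}; idom=b1
  b7: preds {b1,b3,b6}: {b0,b1} ∩ {b0,b3} ∩ {b0,b1,b2,b4,b5,b6} = {b0}; idom=b0

DF walk-up:
  join b2 pred b1: · stop@b1
  join b2 pred b4: b4→b2 stop@b1
  join b7 pred b1: b1 stop@b0
  join b7 pred b3: b3 stop@b0
  join b7 pred b6: b6→b5→b4→b2→b1 stop@b0
  DF(b0)=∅
  DF(b1)={b7}
  DF(b2)={b2,b7}
  DF(b3)={b7}
  DF(b4)={b2,b7}
  DF(b5)={b7}
  DF(b6)={b7}
  DF(b7)=∅
  DF(b8)=∅

φ for q: defs {b1,b3}
  DF⁺ = {b7}

Answer: ["b7"]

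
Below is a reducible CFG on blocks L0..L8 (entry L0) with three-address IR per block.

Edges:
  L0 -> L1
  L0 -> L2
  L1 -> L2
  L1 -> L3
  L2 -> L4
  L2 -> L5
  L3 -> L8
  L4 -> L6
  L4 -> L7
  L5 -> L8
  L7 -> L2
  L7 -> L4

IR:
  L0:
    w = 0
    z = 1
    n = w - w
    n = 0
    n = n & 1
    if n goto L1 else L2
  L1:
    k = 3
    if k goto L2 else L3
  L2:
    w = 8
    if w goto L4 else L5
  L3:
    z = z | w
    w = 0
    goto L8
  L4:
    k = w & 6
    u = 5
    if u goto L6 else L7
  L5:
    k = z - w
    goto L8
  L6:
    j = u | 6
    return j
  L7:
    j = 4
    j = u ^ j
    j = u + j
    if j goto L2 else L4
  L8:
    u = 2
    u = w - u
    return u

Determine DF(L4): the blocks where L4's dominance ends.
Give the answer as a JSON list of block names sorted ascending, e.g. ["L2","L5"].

Answer: ["L2", "L4"]

Derivation:
idom tree: L1←L0 L2←L0 L3←L1 L4←L2 L5←L2 L6←L4 L7←L4 L8←L0
Dom∩ at merges:
  L2: preds {L0,L1,L7}: {L0} ∩ {L0,L1} ∩ {L0,L2,L4,L7} = {L0}; idom=L0
  L4: preds {L2,L7}: {L0,L2} ∩ {L0,L2,L4,L7} = {L0,L2}; idom=L2
  L8: preds {L3,L5}: {L0,L1,L3} ∩ {L0,L2,L5} = {L0}; idom=L0

DF derivation:
  join L2 pred L0: · stop@L0
  join L2 pred L1: L1 stop@L0
  join L2 pred L7: L7→L4→L2 stop@L0
  join L4 pred L2: · stop@L2
  join L4 pred L7: L7→L4 stop@L2
  join L8 pred L3: L3→L1 stop@L0
  join L8 pred L5: L5→L2 stop@L0
  L0 → ∅
  L1 → {L2,L8}
  L2 → {L2,L8}
  L3 → {L8}
  L4 → {L2,L4}
  L5 → {L8}
  L6 → ∅
  L7 → {L2,L4}
  L8 → ∅

DF(L4) = ["L2", "L4"]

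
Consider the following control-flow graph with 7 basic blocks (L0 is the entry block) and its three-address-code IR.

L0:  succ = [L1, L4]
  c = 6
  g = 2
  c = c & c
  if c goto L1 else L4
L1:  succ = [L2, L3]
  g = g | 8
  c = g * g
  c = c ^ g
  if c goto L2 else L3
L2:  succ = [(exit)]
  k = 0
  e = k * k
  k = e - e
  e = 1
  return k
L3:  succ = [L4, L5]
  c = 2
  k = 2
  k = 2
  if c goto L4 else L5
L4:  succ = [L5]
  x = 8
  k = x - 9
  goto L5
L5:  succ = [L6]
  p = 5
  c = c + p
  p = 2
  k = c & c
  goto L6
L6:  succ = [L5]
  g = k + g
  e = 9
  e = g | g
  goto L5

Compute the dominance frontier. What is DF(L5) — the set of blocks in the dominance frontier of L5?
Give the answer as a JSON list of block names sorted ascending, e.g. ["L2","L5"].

Answer: ["L5"]

Derivation:
idom tree: L1←L0 L2←L1 L3←L1 L4←L0 L5←L0 L6←L5
Dom at joins:
  L4: preds {L0,L3}: {L0} ∩ {L0,L1,L3} = {L0}; idom=L0
  L5: preds {L3,L4,L6}: {L0,L1,L3} ∩ {L0,L4} ∩ {L0,L5,L6} = {L0}; idom=L0

DF walk-up:
  join L4 pred L0: · stop@L0
  join L4 pred L3: L3→L1 stop@L0
  join L5 pred L3: L3→L1 stop@L0
  join L5 pred L4: L4 stop@L0
  join L5 pred L6: L6→L5 stop@L0
  L0 → ∅
  L1 → {L4,L5}
  L2 → ∅
  L3 → {L4,L5}
  L4 → {L5}
  L5 → {L5}
  L6 → {L5}

DF(L5) = ["L5"]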